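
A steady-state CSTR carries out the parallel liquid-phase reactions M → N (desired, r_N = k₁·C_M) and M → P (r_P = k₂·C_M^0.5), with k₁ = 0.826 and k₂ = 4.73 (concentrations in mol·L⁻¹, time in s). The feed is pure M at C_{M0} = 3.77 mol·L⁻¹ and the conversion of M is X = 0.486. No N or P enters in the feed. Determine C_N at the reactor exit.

0.358 mol·L⁻¹

Exit C_M = C_{M0}(1−X) = 3.77×0.514 = 1.938 mol·L⁻¹.
In a CSTR the entire volume is at exit conditions, so r_N = 0.826×1.938 = 1.601 and r_P = 4.73×1.938^0.5 = 6.584.
Fraction of consumed M going to N: r_N/(r_N+r_P) = 0.1956.
C_N = 0.1956·C_{M0}·X = 0.1956×3.77×0.486 = 0.358 mol·L⁻¹.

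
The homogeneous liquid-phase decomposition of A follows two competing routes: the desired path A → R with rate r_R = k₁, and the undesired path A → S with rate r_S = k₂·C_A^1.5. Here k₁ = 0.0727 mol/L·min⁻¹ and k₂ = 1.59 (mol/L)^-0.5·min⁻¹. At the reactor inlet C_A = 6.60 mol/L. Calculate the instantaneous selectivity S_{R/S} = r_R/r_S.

0.00270

S_{R/S} = r_R/r_S = (k₁)/(k₂·C_A^1.5) = (k₁/k₂)·C_A^-1.5.
= (0.0727) / (1.59×6.600^1.5) = 0.07270/26.96 = 0.00270.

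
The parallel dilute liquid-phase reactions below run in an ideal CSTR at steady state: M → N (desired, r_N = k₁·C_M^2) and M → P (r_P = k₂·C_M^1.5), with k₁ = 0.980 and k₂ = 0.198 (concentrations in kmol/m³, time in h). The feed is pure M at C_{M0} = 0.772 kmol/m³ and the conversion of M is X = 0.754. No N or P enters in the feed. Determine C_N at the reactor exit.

Exit C_M = C_{M0}(1−X) = 0.772×0.246 = 0.1899 kmol/m³.
A CSTR operates uniformly at the exit composition, giving r_N = 0.03535 and r_P = 0.01639 (each k·C_M^n at C_M = 0.1899).
Fraction of consumed M going to N: r_N/(r_N+r_P) = 0.6832.
C_N = 0.6832·C_{M0}·X = 0.6832×0.772×0.754 = 0.398 kmol/m³.

0.398 kmol/m³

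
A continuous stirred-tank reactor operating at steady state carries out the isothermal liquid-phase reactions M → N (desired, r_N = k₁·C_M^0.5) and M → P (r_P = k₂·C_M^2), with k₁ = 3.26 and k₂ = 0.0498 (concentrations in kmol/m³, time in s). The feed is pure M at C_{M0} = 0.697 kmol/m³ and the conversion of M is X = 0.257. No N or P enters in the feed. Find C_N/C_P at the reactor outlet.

176

Exit C_M = C_{M0}(1−X) = 0.697×0.743 = 0.5179 kmol/m³.
Rates in a CSTR are evaluated at the outlet concentration: r_N = 3.26×0.5179^0.5 = 2.346, r_P = 0.0498×0.5179^2 = 0.01336.
Overall selectivity = C_N/C_P = r_Nτ/(r_Pτ) = r_N/r_P = 176.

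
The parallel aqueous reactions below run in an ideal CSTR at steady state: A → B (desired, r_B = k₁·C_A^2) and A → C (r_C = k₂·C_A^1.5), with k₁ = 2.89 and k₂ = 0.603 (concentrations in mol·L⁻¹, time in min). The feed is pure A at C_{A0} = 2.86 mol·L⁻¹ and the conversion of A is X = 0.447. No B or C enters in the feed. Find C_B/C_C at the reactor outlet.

6.03

Exit C_A = C_{A0}(1−X) = 2.86×0.553 = 1.582 mol·L⁻¹.
In a CSTR the entire volume is at exit conditions, so r_B = 2.89×1.582^2 = 7.229 and r_C = 0.603×1.582^1.5 = 1.199.
Overall selectivity = C_B/C_C = r_Bτ/(r_Cτ) = r_B/r_C = 6.03.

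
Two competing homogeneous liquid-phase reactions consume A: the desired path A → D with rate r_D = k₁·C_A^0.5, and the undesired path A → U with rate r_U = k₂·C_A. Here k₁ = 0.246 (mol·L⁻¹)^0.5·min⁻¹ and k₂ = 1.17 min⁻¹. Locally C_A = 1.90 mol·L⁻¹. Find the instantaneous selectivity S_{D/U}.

0.153

S_{D/U} = r_D/r_U = (k₁·C_A^0.5)/(k₂·C_A) = (k₁/k₂)·C_A^-0.5.
= (0.246×1.900^0.5) / (1.17×1.900) = 0.3391/2.223 = 0.153.
The undesired path is higher order in A, so low C_A (CSTR or dilute feed) favours D.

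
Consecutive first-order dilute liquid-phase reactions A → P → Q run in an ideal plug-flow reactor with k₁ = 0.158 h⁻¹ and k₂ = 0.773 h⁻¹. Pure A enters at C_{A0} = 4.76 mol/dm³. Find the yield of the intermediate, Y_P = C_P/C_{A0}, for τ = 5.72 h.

0.101

The intermediate concentration in a first-order A→B→C sequence is C_P = k₁C_{A0}(e^(−k₁τ) − e^(−k₂τ))/(k₂−k₁).
e^(−k₁τ) = e^(−0.158×5.72) = e^(−0.9038) = 0.4050; e^(−k₂τ) = e^(−4.422) = 0.01202.
C_P = 0.158×4.76/(0.773−0.158) × (0.4050−0.01202) = 1.223×0.3930 = 0.4806 mol/dm³.
Y_P = C_P/C_{A0} = 0.4806/4.76 = 0.101.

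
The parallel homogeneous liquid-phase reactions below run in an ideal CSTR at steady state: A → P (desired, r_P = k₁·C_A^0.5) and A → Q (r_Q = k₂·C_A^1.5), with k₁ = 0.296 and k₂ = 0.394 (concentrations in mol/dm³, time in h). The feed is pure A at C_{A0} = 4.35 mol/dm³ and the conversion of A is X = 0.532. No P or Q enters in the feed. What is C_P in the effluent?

Exit C_A = C_{A0}(1−X) = 4.35×0.468 = 2.036 mol/dm³.
In a CSTR the entire volume is at exit conditions, so r_P = 0.296×2.036^0.5 = 0.4223 and r_Q = 0.394×2.036^1.5 = 1.144.
Fraction of consumed A going to P: r_P/(r_P+r_Q) = 0.2696.
C_P = 0.2696·C_{A0}·X = 0.2696×4.35×0.532 = 0.624 mol/dm³.

0.624 mol/dm³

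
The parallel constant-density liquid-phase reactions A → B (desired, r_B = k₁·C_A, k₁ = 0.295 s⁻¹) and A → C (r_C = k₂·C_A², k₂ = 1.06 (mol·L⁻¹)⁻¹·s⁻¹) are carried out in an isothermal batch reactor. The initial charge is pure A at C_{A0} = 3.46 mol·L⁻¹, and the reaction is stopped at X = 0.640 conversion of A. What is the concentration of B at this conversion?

0.250 mol·L⁻¹

C_A = C_{A0}(1−X) = 1.246 mol·L⁻¹.
Along a PFR/batch, dC_B/dC_A = −r_B/(r_B+r_C) = −k₁/(k₁+k₂·C_A).
Integrating from C_{A0} to C_A: C_B = (0.295/1.06)·ln[(0.295+1.06·3.46)/(0.295+1.06·1.25)] = 0.2783·ln(3.963/1.615) = 0.2497 mol·L⁻¹.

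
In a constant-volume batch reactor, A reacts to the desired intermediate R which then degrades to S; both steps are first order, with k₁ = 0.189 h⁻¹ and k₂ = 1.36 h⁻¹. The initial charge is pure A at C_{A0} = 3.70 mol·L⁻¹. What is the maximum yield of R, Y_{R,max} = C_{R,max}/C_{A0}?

Evaluating C_R at t_opt = ln(k₂/k₁)/(k₂−k₁) gives C_{R,max}/C_{A0} = (k₁/k₂)^[k₂/(k₂−k₁)].
= (0.189/1.36)^(1.36/(1.36−0.189)) = (0.1390)^(1.161) = 0.1011.

0.101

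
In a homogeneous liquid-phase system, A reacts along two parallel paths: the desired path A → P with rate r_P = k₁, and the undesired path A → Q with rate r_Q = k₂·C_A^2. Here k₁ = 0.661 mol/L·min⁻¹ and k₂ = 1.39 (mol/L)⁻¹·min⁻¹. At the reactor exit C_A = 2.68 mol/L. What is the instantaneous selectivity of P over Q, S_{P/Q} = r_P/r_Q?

S_{P/Q} = r_P/r_Q = (k₁)/(k₂·C_A^2) = (k₁/k₂)·C_A^-2.
= (0.661) / (1.39×2.680^2) = 0.6610/9.984 = 0.0662.
The undesired path is higher order in A, so low C_A (CSTR or dilute feed) favours P.

0.0662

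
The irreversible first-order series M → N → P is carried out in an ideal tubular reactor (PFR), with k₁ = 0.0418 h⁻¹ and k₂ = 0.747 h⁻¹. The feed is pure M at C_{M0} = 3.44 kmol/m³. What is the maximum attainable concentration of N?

0.162 kmol/m³

For a first-order series the maximum intermediate yield is C_{N,max}/C_{M0} = (k₁/k₂)^[k₂/(k₂−k₁)].
= (0.0418/0.747)^(0.747/(0.747−0.0418)) = (0.05596)^(1.059) = 0.04717.
C_{N,max} = 0.04717×3.44 = 0.162 kmol/m³.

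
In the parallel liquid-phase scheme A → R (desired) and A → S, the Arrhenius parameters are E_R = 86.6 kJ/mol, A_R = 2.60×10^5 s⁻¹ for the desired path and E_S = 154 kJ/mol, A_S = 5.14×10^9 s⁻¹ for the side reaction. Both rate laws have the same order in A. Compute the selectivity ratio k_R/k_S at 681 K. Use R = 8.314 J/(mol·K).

7.48

k_R/k_S = (A_R/A_S)·exp[−(E_R−E_S)/(RT)] = (A_R/A_S)·exp[(E_S−E_R)/(RT)].
(E_S−E_R)/(RT) = (154−86.6)×10³/(8.314×681) = 67400/5662 = 11.90.
k_R/k_S = (2.60×10^5/5.14×10^9)·exp(11.90) = 5.058×10^-5 × 1.479×10^5 = 7.48.
Since E_R < E_S, lowering the temperature improves selectivity toward R.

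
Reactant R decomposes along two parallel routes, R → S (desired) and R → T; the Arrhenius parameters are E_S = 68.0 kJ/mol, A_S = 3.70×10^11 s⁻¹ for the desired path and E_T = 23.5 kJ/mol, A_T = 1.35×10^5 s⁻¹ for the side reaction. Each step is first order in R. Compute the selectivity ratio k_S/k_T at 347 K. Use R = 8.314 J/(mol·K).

Since both paths have the same order in R, the concentration cancels and S_{S/T} = k_S/k_T = (A_S/A_T)·exp[(E_T−E_S)/(RT)].
(E_T−E_S)/(RT) = (23.5−68.0)×10³/(8.314×347) = -44500/2885 = -15.42.
k_S/k_T = (3.70×10^11/1.35×10^5)·exp(-15.42) = 2.741×10^6 × 2.000×10^-7 = 0.548.
Since E_S > E_T, raising the temperature improves selectivity toward S.

0.548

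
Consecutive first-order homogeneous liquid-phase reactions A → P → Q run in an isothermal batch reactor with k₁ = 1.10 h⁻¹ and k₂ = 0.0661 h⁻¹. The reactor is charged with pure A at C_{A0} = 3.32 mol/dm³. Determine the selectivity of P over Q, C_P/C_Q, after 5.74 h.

2.67

For first-order series with pure A initially, C_P(t) = k₁C_{A0}/(k₂−k₁)·(e^(−k₁t) − e^(−k₂t)).
e^(−k₁t) = e^(−1.10×5.74) = e^(−6.314) = 0.001811; e^(−k₂t) = e^(−0.3794) = 0.6843.
C_P = 1.10×3.32/(0.0661−1.10) × (0.001811−0.6843) = (-3.532)×(-0.6825) = 2.411 mol/dm³.
C_A = C_{A0}e^(−k₁t) = 0.006012 mol/dm³, so C_Q = C_{A0}−C_A−C_P = 0.9034 mol/dm³; C_P/C_Q = 2.67.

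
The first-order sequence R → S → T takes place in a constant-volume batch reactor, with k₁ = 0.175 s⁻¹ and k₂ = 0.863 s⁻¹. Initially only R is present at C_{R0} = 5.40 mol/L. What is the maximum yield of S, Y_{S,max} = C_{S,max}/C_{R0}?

0.135

For a first-order series the maximum intermediate yield is C_{S,max}/C_{R0} = (k₁/k₂)^[k₂/(k₂−k₁)].
= (0.175/0.863)^(0.863/(0.863−0.175)) = (0.2028)^(1.254) = 0.1351.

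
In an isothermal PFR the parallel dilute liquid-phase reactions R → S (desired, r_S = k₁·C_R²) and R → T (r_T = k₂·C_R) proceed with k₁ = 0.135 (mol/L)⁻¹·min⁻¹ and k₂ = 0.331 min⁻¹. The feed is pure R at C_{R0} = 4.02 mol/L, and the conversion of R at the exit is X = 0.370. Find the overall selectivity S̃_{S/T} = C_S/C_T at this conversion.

C_R = C_{R0}(1−X) = 2.533 mol/L.
Along a PFR/batch, dC_T/dC_R = −r_T/(r_S+r_T) = −k₂/(k₂+k₁·C_R).
Integrating from C_{R0} to C_R: C_T = (0.331/0.135)·ln[(0.331+0.135·4.02)/(0.331+0.135·2.53)] = 2.452·ln(0.8737/0.6729) = 0.6403 mol/L.
Then C_S = (C_{R0}−C_R) − C_T = 1.487 − 0.6403 = 0.8471 mol/L.
S̃_{S/T} = C_S/C_T = 0.8471/0.6403 = 1.32.

1.32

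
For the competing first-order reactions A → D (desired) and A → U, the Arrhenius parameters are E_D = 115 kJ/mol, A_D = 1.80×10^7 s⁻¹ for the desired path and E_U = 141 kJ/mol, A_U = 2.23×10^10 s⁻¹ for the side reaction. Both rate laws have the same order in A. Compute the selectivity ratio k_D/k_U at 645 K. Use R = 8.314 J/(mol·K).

0.103

k_D/k_U = (A_D/A_U)·exp[−(E_D−E_U)/(RT)] = (A_D/A_U)·exp[(E_U−E_D)/(RT)].
(E_U−E_D)/(RT) = (141−115)×10³/(8.314×645) = 26000/5363 = 4.848.
k_D/k_U = (1.80×10^7/2.23×10^10)·exp(4.848) = 8.072×10^-4 × 127.5 = 0.103.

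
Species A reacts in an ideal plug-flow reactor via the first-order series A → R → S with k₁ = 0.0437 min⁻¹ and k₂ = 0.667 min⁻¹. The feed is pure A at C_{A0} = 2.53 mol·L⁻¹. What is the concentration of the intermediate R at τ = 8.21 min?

0.123 mol·L⁻¹

The intermediate concentration in a first-order A→B→C sequence is C_R = k₁C_{A0}(e^(−k₁τ) − e^(−k₂τ))/(k₂−k₁).
e^(−k₁τ) = e^(−0.0437×8.21) = e^(−0.3588) = 0.6985; e^(−k₂τ) = e^(−5.476) = 0.004186.
C_R = 0.0437×2.53/(0.667−0.0437) × (0.6985−0.004186) = 0.1774×0.6943 = 0.1232 mol·L⁻¹.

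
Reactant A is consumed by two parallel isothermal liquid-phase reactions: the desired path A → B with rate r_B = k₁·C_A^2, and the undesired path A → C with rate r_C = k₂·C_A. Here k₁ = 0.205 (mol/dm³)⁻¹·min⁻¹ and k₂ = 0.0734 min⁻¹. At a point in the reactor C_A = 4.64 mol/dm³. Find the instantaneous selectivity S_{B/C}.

13.0

S_{B/C} = r_B/r_C = (k₁·C_A^2)/(k₂·C_A) = (k₁/k₂)·C_A.
= (0.205×4.640^2) / (0.0734×4.640) = 4.414/0.3406 = 13.0.
Since the desired path is higher order in A, keeping C_A high (PFR or concentrated feed) favours B.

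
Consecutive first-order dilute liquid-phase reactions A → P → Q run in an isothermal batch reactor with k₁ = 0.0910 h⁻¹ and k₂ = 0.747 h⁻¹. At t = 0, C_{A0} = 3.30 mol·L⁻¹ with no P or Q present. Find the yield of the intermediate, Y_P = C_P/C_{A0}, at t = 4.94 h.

For first-order series with pure A initially, C_P(t) = k₁C_{A0}/(k₂−k₁)·(e^(−k₁t) − e^(−k₂t)).
e^(−k₁t) = e^(−0.0910×4.94) = e^(−0.4495) = 0.6379; e^(−k₂t) = e^(−3.690) = 0.02497.
C_P = 0.0910×3.30/(0.747−0.0910) × (0.6379−0.02497) = 0.4578×0.6130 = 0.2806 mol·L⁻¹.
Y_P = C_P/C_{A0} = 0.2806/3.30 = 0.0850.

0.0850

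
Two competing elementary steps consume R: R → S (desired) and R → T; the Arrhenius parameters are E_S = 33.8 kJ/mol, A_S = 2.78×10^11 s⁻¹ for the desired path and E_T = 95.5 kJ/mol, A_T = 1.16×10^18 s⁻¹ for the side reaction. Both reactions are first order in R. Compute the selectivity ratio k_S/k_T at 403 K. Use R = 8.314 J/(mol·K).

Since both paths have the same order in R, the concentration cancels and S_{S/T} = k_S/k_T = (A_S/A_T)·exp[(E_T−E_S)/(RT)].
(E_T−E_S)/(RT) = (95.5−33.8)×10³/(8.314×403) = 61700/3351 = 18.41.
k_S/k_T = (2.78×10^11/1.16×10^18)·exp(18.41) = 2.397×10^-7 × 9.943×10^7 = 23.8.

23.8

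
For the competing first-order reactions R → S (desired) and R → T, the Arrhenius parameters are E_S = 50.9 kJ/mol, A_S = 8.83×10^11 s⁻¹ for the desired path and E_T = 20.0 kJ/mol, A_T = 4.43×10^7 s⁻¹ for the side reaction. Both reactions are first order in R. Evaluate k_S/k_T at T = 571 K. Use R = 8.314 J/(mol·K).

k_S/k_T = (A_S/A_T)·exp[−(E_S−E_T)/(RT)] = (A_S/A_T)·exp[(E_T−E_S)/(RT)].
(E_T−E_S)/(RT) = (20.0−50.9)×10³/(8.314×571) = -30900/4747 = -6.509.
k_S/k_T = (8.83×10^11/4.43×10^7)·exp(-6.509) = 19932 × 0.001490 = 29.7.

29.7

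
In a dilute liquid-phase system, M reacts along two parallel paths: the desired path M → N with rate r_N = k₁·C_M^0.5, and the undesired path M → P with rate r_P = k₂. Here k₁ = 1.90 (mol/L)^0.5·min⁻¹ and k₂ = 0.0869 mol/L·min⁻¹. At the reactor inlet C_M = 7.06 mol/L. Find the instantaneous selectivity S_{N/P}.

S_{N/P} = r_N/r_P = (k₁·C_M^0.5)/(k₂) = (k₁/k₂)·C_M^0.5.
= (1.90×7.060^0.5) / (0.0869) = 5.048/0.08690 = 58.1.

58.1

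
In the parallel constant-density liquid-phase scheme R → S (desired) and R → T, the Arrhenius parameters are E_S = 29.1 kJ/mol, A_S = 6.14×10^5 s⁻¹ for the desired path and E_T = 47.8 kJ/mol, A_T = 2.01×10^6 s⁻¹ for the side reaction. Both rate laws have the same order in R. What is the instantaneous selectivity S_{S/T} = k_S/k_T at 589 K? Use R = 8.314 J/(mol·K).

13.9

Since both paths have the same order in R, the concentration cancels and S_{S/T} = k_S/k_T = (A_S/A_T)·exp[(E_T−E_S)/(RT)].
(E_T−E_S)/(RT) = (47.8−29.1)×10³/(8.314×589) = 18700/4897 = 3.819.
k_S/k_T = (6.14×10^5/2.01×10^6)·exp(3.819) = 0.3055 × 45.55 = 13.9.
Since E_S < E_T, lowering the temperature improves selectivity toward S.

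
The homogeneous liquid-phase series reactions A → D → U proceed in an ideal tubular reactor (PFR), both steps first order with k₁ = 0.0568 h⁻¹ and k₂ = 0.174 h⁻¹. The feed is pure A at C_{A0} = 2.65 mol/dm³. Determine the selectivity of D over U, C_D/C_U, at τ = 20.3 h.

0.254

The intermediate concentration in a first-order A→B→C sequence is C_D = k₁C_{A0}(e^(−k₁τ) − e^(−k₂τ))/(k₂−k₁).
e^(−k₁τ) = e^(−0.0568×20.3) = e^(−1.153) = 0.3157; e^(−k₂τ) = e^(−3.532) = 0.02924.
C_D = 0.0568×2.65/(0.174−0.0568) × (0.3157−0.02924) = 1.284×0.2864 = 0.3679 mol/dm³.
C_A = C_{A0}e^(−k₁τ) = 0.8365 mol/dm³, so C_U = C_{A0}−C_A−C_D = 1.446 mol/dm³; C_D/C_U = 0.254.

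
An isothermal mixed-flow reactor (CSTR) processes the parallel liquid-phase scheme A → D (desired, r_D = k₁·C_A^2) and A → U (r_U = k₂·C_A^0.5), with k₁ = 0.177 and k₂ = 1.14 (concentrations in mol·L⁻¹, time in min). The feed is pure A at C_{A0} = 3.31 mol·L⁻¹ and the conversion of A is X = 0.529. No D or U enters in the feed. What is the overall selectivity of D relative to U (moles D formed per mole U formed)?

0.302

Exit C_A = C_{A0}(1−X) = 3.31×0.471 = 1.559 mol·L⁻¹.
In a CSTR the entire volume is at exit conditions, so r_D = 0.177×1.559^2 = 0.4302 and r_U = 1.14×1.559^0.5 = 1.423.
Overall selectivity = C_D/C_U = r_Dτ/(r_Uτ) = r_D/r_U = 0.302.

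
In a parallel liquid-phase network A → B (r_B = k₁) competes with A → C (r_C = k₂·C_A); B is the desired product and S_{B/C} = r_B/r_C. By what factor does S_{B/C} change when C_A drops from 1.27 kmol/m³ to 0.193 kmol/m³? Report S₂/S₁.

6.58

S_{B/C} = (k₁/k₂)·C_A⁻¹, so S₂/S₁ = (C_{A,2}/C_{A,1})⁻¹.
= 1.27/0.193 = 6.58.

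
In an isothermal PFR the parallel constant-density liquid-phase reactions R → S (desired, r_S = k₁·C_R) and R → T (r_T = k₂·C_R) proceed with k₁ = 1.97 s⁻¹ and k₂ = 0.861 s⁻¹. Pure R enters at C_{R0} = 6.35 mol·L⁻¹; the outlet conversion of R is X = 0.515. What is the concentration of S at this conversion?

C_R = C_{R0}(1−X) = 3.080 mol·L⁻¹.
Both paths are first order in R, so the instantaneous fraction to S is constant: dC_S/d(−C_R) = k₁/(k₁+k₂) = 0.6959.
C_S = 0.6959·(C_{R0}−C_R) = 0.6959×3.270 = 2.28 mol·L⁻¹.

2.28 mol·L⁻¹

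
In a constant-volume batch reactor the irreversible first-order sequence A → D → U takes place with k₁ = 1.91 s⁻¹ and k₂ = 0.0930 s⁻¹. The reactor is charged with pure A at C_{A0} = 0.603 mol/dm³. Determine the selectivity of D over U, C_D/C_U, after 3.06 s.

Solving the coupled first-order balances gives C_D(t) = [k₁/(k₂−k₁)]·C_{A0}·(e^(−k₁t) − e^(−k₂t)).
e^(−k₁t) = e^(−1.91×3.06) = e^(−5.845) = 0.002895; e^(−k₂t) = e^(−0.2846) = 0.7523.
C_D = 1.91×0.603/(0.0930−1.91) × (0.002895−0.7523) = (-0.6339)×(-0.7494) = 0.4750 mol/dm³.
C_A = C_{A0}e^(−k₁t) = 0.001746 mol/dm³, so C_U = C_{A0}−C_A−C_D = 0.1262 mol/dm³; C_D/C_U = 3.76.

3.76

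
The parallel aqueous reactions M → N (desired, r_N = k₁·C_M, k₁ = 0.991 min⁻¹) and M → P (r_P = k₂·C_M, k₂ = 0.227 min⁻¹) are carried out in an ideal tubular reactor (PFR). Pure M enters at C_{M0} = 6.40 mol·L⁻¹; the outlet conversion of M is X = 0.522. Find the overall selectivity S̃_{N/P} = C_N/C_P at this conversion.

4.37

C_M = C_{M0}(1−X) = 3.059 mol·L⁻¹.
Both paths are first order in M, so the instantaneous fraction to N is constant: dC_N/d(−C_M) = k₁/(k₁+k₂) = 0.8136.
C_N = 0.8136·(C_{M0}−C_M) = 0.8136×3.341 = 2.72 mol·L⁻¹.
C_P = (C_{M0}−C_M)−C_N = 0.6226 mol·L⁻¹; S̃_{N/P} = 2.718/0.6226 = 4.37.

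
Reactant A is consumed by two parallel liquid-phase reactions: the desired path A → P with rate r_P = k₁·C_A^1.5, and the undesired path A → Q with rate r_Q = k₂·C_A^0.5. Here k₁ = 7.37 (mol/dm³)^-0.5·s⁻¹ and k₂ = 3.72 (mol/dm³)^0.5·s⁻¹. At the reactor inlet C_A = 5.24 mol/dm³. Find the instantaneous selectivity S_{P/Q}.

S_{P/Q} = r_P/r_Q = (k₁·C_A^1.5)/(k₂·C_A^0.5) = (k₁/k₂)·C_A.
= (7.37×5.240^1.5) / (3.72×5.240^0.5) = 88.40/8.515 = 10.4.

10.4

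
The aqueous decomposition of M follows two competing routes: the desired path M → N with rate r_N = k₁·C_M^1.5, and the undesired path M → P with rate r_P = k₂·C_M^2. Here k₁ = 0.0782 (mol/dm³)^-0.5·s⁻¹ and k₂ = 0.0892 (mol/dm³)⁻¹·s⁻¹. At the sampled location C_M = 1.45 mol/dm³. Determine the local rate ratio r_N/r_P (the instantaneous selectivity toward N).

S_{N/P} = r_N/r_P = (k₁·C_M^1.5)/(k₂·C_M^2) = (k₁/k₂)·C_M^-0.5.
= (0.0782×1.450^1.5) / (0.0892×1.450^2) = 0.1365/0.1875 = 0.728.

0.728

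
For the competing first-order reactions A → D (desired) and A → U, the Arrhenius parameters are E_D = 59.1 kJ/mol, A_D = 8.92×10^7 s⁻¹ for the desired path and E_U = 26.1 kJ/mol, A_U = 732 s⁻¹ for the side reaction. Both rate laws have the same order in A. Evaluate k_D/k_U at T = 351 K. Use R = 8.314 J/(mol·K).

1.50

With equal orders, S_{D/U} = k_D/k_U = (A_D/A_U)·exp[(E_U−E_D)/(RT)].
(E_U−E_D)/(RT) = (26.1−59.1)×10³/(8.314×351) = -33000/2918 = -11.31.
k_D/k_U = (8.92×10^7/732)·exp(-11.31) = 1.219×10^5 × 1.227×10^-5 = 1.50.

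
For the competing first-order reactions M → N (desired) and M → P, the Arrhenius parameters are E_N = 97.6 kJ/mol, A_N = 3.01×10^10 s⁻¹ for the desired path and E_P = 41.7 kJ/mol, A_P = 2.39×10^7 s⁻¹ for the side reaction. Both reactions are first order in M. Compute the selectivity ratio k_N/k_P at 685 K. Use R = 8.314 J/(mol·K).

With equal orders, S_{N/P} = k_N/k_P = (A_N/A_P)·exp[(E_P−E_N)/(RT)].
(E_P−E_N)/(RT) = (41.7−97.6)×10³/(8.314×685) = -55900/5695 = -9.815.
k_N/k_P = (3.01×10^10/2.39×10^7)·exp(-9.815) = 1259 × 5.460×10^-5 = 0.0688.

0.0688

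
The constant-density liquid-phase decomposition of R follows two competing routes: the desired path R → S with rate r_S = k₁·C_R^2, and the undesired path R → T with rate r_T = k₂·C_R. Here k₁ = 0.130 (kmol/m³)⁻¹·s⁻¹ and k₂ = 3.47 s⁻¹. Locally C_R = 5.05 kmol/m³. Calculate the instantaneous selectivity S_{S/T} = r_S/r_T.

S_{S/T} = r_S/r_T = (k₁·C_R^2)/(k₂·C_R) = (k₁/k₂)·C_R.
= (0.130×5.050^2) / (3.47×5.050) = 3.315/17.52 = 0.189.
Since the desired path is higher order in R, keeping C_R high (PFR or concentrated feed) favours S.

0.189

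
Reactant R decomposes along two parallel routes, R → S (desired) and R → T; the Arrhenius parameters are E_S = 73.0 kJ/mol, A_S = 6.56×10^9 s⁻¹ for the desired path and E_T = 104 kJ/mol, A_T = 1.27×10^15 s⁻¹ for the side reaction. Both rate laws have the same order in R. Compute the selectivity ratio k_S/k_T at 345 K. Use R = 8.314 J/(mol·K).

0.255

Since both paths have the same order in R, the concentration cancels and S_{S/T} = k_S/k_T = (A_S/A_T)·exp[(E_T−E_S)/(RT)].
(E_T−E_S)/(RT) = (104−73.0)×10³/(8.314×345) = 31000/2868 = 10.81.
k_S/k_T = (6.56×10^9/1.27×10^15)·exp(10.81) = 5.165×10^-6 × 49399 = 0.255.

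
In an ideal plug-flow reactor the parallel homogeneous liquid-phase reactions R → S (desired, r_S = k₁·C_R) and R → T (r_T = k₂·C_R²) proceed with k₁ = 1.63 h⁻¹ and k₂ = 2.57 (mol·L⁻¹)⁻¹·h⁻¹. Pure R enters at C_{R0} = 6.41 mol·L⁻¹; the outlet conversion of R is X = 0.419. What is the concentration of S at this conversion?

0.304 mol·L⁻¹

C_R = C_{R0}(1−X) = 3.724 mol·L⁻¹.
Along a PFR/batch, dC_S/dC_R = −r_S/(r_S+r_T) = −k₁/(k₁+k₂·C_R).
Integrating from C_{R0} to C_R: C_S = (1.63/2.57)·ln[(1.63+2.57·6.41)/(1.63+2.57·3.72)] = 0.6342·ln(18.10/11.20) = 0.3045 mol·L⁻¹.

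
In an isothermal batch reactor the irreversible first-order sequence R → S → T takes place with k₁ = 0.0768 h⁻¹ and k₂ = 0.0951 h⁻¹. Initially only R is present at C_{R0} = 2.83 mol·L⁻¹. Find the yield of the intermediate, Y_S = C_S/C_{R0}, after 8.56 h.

0.315

The intermediate concentration in a first-order A→B→C sequence is C_S = k₁C_{R0}(e^(−k₁t) − e^(−k₂t))/(k₂−k₁).
e^(−k₁t) = e^(−0.0768×8.56) = e^(−0.6574) = 0.5182; e^(−k₂t) = e^(−0.8141) = 0.4431.
C_S = 0.0768×2.83/(0.0951−0.0768) × (0.5182−0.4431) = 11.88×0.07514 = 0.8924 mol·L⁻¹.
Y_S = C_S/C_{R0} = 0.8924/2.83 = 0.315.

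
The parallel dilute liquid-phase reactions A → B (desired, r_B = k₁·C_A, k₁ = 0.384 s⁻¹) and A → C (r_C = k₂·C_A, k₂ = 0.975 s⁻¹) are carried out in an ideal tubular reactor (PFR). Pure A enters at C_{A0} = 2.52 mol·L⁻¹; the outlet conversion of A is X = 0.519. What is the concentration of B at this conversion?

0.370 mol·L⁻¹

C_A = C_{A0}(1−X) = 1.212 mol·L⁻¹.
Both paths are first order in A, so the instantaneous fraction to B is constant: dC_B/d(−C_A) = k₁/(k₁+k₂) = 0.2826.
C_B = 0.2826·(C_{A0}−C_A) = 0.2826×1.308 = 0.370 mol·L⁻¹.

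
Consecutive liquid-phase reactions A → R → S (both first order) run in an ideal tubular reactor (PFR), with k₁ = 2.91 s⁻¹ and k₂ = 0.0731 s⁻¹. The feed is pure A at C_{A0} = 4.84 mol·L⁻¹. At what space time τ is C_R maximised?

For first-order series the maximum of C_R occurs at τ_opt = ln(k₂/k₁)/(k₂−k₁).
= ln(0.0731/2.91)/(0.0731−2.91) = ln(0.02512)/-2.837 = -3.684/-2.837 = 1.30 s.

1.30 s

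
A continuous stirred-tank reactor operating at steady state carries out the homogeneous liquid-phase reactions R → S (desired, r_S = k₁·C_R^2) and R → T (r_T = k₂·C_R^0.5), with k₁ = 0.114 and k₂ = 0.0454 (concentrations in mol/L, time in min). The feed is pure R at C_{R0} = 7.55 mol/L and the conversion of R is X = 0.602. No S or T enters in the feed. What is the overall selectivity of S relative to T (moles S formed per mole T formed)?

Exit C_R = C_{R0}(1−X) = 7.55×0.398 = 3.005 mol/L.
A CSTR operates uniformly at the exit composition, giving r_S = 1.029 and r_T = 0.07870 (each k·C_R^n at C_R = 3.005).
Overall selectivity = C_S/C_T = r_Sτ/(r_Tτ) = r_S/r_T = 13.1.

13.1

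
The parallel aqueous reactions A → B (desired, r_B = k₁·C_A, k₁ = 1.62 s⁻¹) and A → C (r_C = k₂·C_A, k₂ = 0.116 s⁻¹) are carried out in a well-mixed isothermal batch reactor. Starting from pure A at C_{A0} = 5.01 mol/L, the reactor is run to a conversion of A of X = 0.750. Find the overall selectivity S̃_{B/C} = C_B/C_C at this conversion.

14.0

C_A = C_{A0}(1−X) = 1.252 mol/L.
Both paths are first order in A, so the instantaneous fraction to B is constant: dC_B/d(−C_A) = k₁/(k₁+k₂) = 0.9332.
C_B = 0.9332·(C_{A0}−C_A) = 0.9332×3.757 = 3.51 mol/L.
C_C = (C_{A0}−C_A)−C_B = 0.2511 mol/L; S̃_{B/C} = 3.506/0.2511 = 14.0.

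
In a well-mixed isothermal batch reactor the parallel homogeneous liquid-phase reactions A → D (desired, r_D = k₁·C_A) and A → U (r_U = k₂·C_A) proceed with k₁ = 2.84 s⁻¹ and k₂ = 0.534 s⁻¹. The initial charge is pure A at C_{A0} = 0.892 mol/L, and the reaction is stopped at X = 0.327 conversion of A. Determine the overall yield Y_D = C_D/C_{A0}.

C_A = C_{A0}(1−X) = 0.6003 mol/L.
Both paths are first order in A, so the instantaneous fraction to D is constant: dC_D/d(−C_A) = k₁/(k₁+k₂) = 0.8417.
C_D = 0.8417·(C_{A0}−C_A) = 0.8417×0.2917 = 0.246 mol/L.
Y_D = C_D/C_{A0} = 0.2455/0.892 = 0.275.

0.275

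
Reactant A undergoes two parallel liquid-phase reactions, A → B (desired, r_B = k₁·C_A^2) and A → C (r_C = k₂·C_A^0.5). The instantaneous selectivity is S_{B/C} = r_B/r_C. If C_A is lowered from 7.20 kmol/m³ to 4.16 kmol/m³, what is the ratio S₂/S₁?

0.439

S_{B/C} = (k₁/k₂)·C_A^1.5, so S₂/S₁ = (C_{A,2}/C_{A,1})^1.5.
= (4.16/7.20)^1.5 = (0.5778)^1.5 = 0.439.
Selectivity toward B falls as C_A falls — high-concentration operation is favoured.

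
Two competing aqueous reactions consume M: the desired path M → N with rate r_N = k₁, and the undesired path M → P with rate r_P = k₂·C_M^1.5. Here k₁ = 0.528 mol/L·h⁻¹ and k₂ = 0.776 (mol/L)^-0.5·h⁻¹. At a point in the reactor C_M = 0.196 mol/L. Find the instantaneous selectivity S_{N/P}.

S_{N/P} = r_N/r_P = (k₁)/(k₂·C_M^1.5) = (k₁/k₂)·C_M^-1.5.
= (0.528) / (0.776×0.1960^1.5) = 0.5280/0.06734 = 7.84.
The undesired path is higher order in M, so low C_M (CSTR or dilute feed) favours N.

7.84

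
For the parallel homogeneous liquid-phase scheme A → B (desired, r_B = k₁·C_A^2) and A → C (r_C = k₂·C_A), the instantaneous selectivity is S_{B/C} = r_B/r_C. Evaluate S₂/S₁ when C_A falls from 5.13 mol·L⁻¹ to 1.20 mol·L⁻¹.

0.234

S_{B/C} = (k₁/k₂)·C_A, so S₂/S₁ = (C_{A,2}/C_{A,1}).
= 1.20/5.13 = 0.234.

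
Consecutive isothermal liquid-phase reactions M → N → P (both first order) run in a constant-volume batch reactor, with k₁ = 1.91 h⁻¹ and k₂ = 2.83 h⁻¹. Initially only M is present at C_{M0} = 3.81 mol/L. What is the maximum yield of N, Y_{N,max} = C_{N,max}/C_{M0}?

0.298

At the optimum, C_{N,max}/C_{M0} = (k₁/k₂)^[k₂/(k₂−k₁)].
= (1.91/2.83)^(2.83/(2.83−1.91)) = (0.6749)^(3.076) = 0.2984.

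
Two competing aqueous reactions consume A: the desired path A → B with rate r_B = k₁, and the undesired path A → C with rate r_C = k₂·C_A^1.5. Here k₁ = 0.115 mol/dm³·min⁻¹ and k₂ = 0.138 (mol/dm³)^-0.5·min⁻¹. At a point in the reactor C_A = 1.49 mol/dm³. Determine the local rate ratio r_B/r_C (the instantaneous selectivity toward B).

S_{B/C} = r_B/r_C = (k₁)/(k₂·C_A^1.5) = (k₁/k₂)·C_A^-1.5.
= (0.115) / (0.138×1.490^1.5) = 0.1150/0.2510 = 0.458.
The undesired path is higher order in A, so low C_A (CSTR or dilute feed) favours B.

0.458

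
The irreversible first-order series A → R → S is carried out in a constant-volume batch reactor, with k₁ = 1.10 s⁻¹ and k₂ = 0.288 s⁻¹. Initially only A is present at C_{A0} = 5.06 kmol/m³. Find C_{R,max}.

3.15 kmol/m³

Evaluating C_R at t_opt = ln(k₂/k₁)/(k₂−k₁) gives C_{R,max}/C_{A0} = (k₁/k₂)^[k₂/(k₂−k₁)].
= (1.10/0.288)^(0.288/(0.288−1.10)) = (3.819)^(-0.3547) = 0.6217.
C_{R,max} = 0.6217×5.06 = 3.15 kmol/m³.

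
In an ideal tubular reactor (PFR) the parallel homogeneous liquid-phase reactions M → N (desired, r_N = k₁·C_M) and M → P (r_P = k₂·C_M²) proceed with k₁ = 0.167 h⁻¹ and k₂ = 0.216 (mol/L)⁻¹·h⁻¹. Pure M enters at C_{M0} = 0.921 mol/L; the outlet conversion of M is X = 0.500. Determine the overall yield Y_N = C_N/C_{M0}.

0.266

C_M = C_{M0}(1−X) = 0.4605 mol/L.
Along a PFR/batch, dC_N/dC_M = −r_N/(r_N+r_P) = −k₁/(k₁+k₂·C_M).
Integrating from C_{M0} to C_M: C_N = (0.167/0.216)·ln[(0.167+0.216·0.921)/(0.167+0.216·0.461)] = 0.7731·ln(0.3659/0.2665) = 0.2452 mol/L.
Y_N = C_N/C_{M0} = 0.2452/0.921 = 0.266.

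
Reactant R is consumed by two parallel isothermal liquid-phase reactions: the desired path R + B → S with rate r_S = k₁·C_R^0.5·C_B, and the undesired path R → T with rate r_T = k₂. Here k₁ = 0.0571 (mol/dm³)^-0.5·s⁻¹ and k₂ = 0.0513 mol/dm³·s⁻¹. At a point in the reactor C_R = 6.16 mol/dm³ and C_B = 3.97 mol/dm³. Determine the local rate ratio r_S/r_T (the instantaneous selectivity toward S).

S_{S/T} = r_S/r_T = (k₁·C_R^0.5·C_B)/(k₂) = (k₁/k₂)·C_R^0.5·C_B.
= (0.0571×6.160^0.5×3.970) / (0.0513) = 0.5626/0.05130 = 11.0.
Since the desired path is higher order in R, keeping C_R high (PFR or concentrated feed) favours S.

11.0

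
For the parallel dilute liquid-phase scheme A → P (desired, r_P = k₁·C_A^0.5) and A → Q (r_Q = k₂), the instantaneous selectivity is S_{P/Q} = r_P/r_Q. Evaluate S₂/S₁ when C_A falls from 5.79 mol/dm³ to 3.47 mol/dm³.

S_{P/Q} = (k₁/k₂)·C_A^0.5, so S₂/S₁ = (C_{A,2}/C_{A,1})^0.5.
= (3.47/5.79)^0.5 = (0.5993)^0.5 = 0.774.

0.774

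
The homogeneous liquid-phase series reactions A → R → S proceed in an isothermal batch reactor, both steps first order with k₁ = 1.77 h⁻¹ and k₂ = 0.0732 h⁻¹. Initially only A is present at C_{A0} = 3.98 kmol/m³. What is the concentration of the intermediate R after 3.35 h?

3.24 kmol/m³

Solving the coupled first-order balances gives C_R(t) = [k₁/(k₂−k₁)]·C_{A0}·(e^(−k₁t) − e^(−k₂t)).
e^(−k₁t) = e^(−1.77×3.35) = e^(−5.929) = 0.002660; e^(−k₂t) = e^(−0.2452) = 0.7825.
C_R = 1.77×3.98/(0.0732−1.77) × (0.002660−0.7825) = (-4.152)×(-0.7799) = 3.238 kmol/m³.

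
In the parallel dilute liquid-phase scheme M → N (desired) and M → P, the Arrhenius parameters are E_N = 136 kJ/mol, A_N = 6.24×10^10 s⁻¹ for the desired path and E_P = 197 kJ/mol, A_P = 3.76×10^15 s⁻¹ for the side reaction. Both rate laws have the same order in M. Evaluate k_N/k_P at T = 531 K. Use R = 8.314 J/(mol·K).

Since both paths have the same order in M, the concentration cancels and S_{N/P} = k_N/k_P = (A_N/A_P)·exp[(E_P−E_N)/(RT)].
(E_P−E_N)/(RT) = (197−136)×10³/(8.314×531) = 61000/4415 = 13.82.
k_N/k_P = (6.24×10^10/3.76×10^15)·exp(13.82) = 1.660×10^-5 × 1.002×10^6 = 16.6.

16.6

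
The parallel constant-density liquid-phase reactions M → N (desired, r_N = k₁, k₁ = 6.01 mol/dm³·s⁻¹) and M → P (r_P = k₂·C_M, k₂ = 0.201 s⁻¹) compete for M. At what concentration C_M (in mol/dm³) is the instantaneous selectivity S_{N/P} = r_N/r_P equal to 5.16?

S_{N/P} = (k₁/k₂)·C_M⁻¹ ⇒ C_M = (S·k₂/k₁)^(-1).
= (5.16×0.201/6.01)^(-1) = (0.1726)^(-1) = 5.79 mol/dm³.

5.79 mol/dm³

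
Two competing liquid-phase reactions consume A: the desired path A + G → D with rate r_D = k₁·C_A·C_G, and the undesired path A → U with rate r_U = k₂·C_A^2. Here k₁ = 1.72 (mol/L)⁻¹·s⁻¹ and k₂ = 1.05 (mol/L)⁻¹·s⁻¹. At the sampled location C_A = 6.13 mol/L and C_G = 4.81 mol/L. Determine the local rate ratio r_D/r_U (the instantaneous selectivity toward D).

S_{D/U} = r_D/r_U = (k₁·C_A·C_G)/(k₂·C_A^2) = (k₁/k₂)·C_A⁻¹·C_G.
= (1.72×6.130×4.810) / (1.05×6.130^2) = 50.71/39.46 = 1.29.
The undesired path is higher order in A, so low C_A (CSTR or dilute feed) favours D.

1.29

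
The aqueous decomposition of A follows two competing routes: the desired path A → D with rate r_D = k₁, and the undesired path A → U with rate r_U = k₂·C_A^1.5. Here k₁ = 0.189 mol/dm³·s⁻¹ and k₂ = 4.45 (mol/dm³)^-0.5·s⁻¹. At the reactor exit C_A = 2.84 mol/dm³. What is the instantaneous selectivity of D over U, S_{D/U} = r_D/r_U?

0.00887

S_{D/U} = r_D/r_U = (k₁)/(k₂·C_A^1.5) = (k₁/k₂)·C_A^-1.5.
= (0.189) / (4.45×2.840^1.5) = 0.1890/21.30 = 0.00887.
The undesired path is higher order in A, so low C_A (CSTR or dilute feed) favours D.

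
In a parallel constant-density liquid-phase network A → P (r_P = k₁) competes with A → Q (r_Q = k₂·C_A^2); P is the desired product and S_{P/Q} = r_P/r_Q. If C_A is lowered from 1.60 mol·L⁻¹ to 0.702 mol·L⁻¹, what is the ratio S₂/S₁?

S_{P/Q} = (k₁/k₂)·C_A^-2, so S₂/S₁ = (C_{A,2}/C_{A,1})^-2.
= (0.702/1.60)^(-2) = (0.4387)^(-2) = 5.19.

5.19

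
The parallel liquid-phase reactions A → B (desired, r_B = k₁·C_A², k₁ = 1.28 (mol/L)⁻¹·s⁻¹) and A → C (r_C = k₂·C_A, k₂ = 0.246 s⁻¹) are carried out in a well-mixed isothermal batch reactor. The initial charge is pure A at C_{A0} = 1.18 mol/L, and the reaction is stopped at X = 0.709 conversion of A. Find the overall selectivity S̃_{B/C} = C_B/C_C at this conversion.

3.63

C_A = C_{A0}(1−X) = 0.3434 mol/L.
Along a PFR/batch, dC_C/dC_A = −r_C/(r_B+r_C) = −k₂/(k₂+k₁·C_A).
Integrating from C_{A0} to C_A: C_C = (0.246/1.28)·ln[(0.246+1.28·1.18)/(0.246+1.28·0.343)] = 0.1922·ln(1.756/0.6855) = 0.1808 mol/L.
Then C_B = (C_{A0}−C_A) − C_C = 0.8366 − 0.1808 = 0.6558 mol/L.
S̃_{B/C} = C_B/C_C = 0.6558/0.1808 = 3.63.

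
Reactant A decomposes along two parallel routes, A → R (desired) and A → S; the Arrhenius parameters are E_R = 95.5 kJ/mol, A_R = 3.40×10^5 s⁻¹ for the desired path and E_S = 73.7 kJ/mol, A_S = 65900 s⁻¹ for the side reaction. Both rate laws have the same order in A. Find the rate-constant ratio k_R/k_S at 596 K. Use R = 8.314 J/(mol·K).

Since both paths have the same order in A, the concentration cancels and S_{R/S} = k_R/k_S = (A_R/A_S)·exp[(E_S−E_R)/(RT)].
(E_S−E_R)/(RT) = (73.7−95.5)×10³/(8.314×596) = -21800/4955 = -4.399.
k_R/k_S = (3.40×10^5/65900)·exp(-4.399) = 5.159 × 0.01228 = 0.0634.

0.0634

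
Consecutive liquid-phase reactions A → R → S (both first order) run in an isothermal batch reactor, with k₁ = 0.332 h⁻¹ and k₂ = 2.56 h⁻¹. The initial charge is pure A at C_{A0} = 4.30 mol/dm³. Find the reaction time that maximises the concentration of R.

0.917 h

The intermediate peaks when r₁ = r₂, i.e. k₁e^(−k₁t) = k₂e^(−k₂t), giving t_opt = ln(k₂/k₁)/(k₂−k₁).
= ln(2.56/0.332)/(2.56−0.332) = ln(7.711)/2.228 = 2.043/2.228 = 0.917 h.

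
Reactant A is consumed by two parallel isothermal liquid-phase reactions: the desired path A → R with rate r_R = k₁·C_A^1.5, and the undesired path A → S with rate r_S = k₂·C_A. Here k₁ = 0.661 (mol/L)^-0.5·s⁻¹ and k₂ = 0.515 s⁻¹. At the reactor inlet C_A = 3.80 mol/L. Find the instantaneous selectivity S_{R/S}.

S_{R/S} = r_R/r_S = (k₁·C_A^1.5)/(k₂·C_A) = (k₁/k₂)·C_A^0.5.
= (0.661×3.800^1.5) / (0.515×3.800) = 4.896/1.957 = 2.50.
Since the desired path is higher order in A, keeping C_A high (PFR or concentrated feed) favours R.

2.50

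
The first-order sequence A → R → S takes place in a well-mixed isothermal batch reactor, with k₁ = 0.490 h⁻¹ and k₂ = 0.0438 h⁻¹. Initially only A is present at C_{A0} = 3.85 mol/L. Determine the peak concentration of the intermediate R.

3.04 mol/L

For a first-order series the maximum intermediate yield is C_{R,max}/C_{A0} = (k₁/k₂)^[k₂/(k₂−k₁)].
= (0.490/0.0438)^(0.0438/(0.0438−0.490)) = (11.19)^(-0.09816) = 0.7890.
C_{R,max} = 0.7890×3.85 = 3.04 mol/L.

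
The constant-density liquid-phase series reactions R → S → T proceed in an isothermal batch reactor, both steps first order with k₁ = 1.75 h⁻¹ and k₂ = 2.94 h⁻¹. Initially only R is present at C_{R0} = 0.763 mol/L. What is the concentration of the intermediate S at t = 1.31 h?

0.0895 mol/L

The intermediate concentration in a first-order A→B→C sequence is C_S = k₁C_{R0}(e^(−k₁t) − e^(−k₂t))/(k₂−k₁).
e^(−k₁t) = e^(−1.75×1.31) = e^(−2.292) = 0.1010; e^(−k₂t) = e^(−3.851) = 0.02125.
C_S = 1.75×0.763/(2.94−1.75) × (0.1010−0.02125) = 1.122×0.07976 = 0.08950 mol/L.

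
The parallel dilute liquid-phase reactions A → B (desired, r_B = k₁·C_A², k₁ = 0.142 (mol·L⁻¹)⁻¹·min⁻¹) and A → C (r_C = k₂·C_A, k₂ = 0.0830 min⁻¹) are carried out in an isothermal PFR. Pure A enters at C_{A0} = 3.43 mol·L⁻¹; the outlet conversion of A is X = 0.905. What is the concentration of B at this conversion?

2.24 mol·L⁻¹

C_A = C_{A0}(1−X) = 0.3258 mol·L⁻¹.
Along a PFR/batch, dC_C/dC_A = −r_C/(r_B+r_C) = −k₂/(k₂+k₁·C_A).
Integrating from C_{A0} to C_A: C_C = (0.0830/0.142)·ln[(0.0830+0.142·3.43)/(0.0830+0.142·0.326)] = 0.5845·ln(0.5701/0.1293) = 0.8673 mol·L⁻¹.
Then C_B = (C_{A0}−C_A) − C_C = 3.104 − 0.8673 = 2.237 mol·L⁻¹.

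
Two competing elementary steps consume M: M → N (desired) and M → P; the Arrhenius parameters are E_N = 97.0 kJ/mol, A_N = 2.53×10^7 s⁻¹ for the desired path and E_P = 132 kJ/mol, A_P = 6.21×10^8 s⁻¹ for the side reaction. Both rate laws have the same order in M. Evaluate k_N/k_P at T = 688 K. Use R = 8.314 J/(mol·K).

With equal orders, S_{N/P} = k_N/k_P = (A_N/A_P)·exp[(E_P−E_N)/(RT)].
(E_P−E_N)/(RT) = (132−97.0)×10³/(8.314×688) = 35000/5720 = 6.119.
k_N/k_P = (2.53×10^7/6.21×10^8)·exp(6.119) = 0.04074 × 454.3 = 18.5.
Since E_N < E_P, lowering the temperature improves selectivity toward N.

18.5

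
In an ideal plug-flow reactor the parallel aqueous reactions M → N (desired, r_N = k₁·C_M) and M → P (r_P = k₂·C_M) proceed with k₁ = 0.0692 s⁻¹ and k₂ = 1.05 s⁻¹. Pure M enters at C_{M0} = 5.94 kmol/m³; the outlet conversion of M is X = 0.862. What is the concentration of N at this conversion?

C_M = C_{M0}(1−X) = 0.8197 kmol/m³.
Both paths are first order in M, so the instantaneous fraction to N is constant: dC_N/d(−C_M) = k₁/(k₁+k₂) = 0.06183.
C_N = 0.06183·(C_{M0}−C_M) = 0.06183×5.120 = 0.317 kmol/m³.

0.317 kmol/m³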